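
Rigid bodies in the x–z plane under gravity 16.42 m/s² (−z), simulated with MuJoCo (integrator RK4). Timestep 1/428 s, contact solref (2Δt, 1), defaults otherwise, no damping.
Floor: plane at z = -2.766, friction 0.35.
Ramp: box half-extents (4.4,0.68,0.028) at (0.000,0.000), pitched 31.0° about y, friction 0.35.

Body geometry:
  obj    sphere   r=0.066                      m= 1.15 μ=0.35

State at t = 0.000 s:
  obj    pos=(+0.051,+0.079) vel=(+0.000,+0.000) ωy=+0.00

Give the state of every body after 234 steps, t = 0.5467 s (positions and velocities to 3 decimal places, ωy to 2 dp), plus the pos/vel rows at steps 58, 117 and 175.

State at t = 0.5467 s:
  obj    pos=(+0.825,-0.386) vel=(+2.831,-1.701) ωy=+50.03

Key-timestep trajectory:
   step    t(s)  obj.x    obj.z    obj.vx   obj.vz 
     58  0.1355   +0.099  +0.050  +0.702  -0.422
    117  0.2734   +0.245  -0.037  +1.416  -0.851
    175  0.4089   +0.484  -0.181  +2.117  -1.272


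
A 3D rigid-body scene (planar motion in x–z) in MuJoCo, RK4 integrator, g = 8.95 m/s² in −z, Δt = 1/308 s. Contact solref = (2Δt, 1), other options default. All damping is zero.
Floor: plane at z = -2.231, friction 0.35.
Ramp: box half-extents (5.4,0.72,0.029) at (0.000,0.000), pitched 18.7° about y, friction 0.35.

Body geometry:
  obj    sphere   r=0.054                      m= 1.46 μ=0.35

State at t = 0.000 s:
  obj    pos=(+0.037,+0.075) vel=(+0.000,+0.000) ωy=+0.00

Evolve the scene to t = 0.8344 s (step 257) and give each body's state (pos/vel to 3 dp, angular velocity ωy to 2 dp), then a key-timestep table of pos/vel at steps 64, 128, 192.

State at t = 0.8344 s:
  obj    pos=(+0.713,-0.154) vel=(+1.620,-0.548) ωy=+31.67

Key-timestep trajectory:
   step    t(s)  obj.x    obj.z    obj.vx   obj.vz 
     64  0.2078   +0.079  +0.061  +0.403  -0.137
    128  0.4156   +0.205  +0.018  +0.807  -0.273
    192  0.6234   +0.414  -0.053  +1.210  -0.410


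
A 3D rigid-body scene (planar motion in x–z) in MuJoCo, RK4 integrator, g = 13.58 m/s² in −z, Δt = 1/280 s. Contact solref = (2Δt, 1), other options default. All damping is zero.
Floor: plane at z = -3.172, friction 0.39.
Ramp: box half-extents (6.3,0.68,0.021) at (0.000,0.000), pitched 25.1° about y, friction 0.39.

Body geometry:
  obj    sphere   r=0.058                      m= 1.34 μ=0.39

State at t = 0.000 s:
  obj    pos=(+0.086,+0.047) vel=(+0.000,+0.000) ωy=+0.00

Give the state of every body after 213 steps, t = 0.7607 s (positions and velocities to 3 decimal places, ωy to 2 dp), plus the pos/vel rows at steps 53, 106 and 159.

State at t = 0.7607 s:
  obj    pos=(+1.164,-0.458) vel=(+2.835,-1.328) ωy=+53.96

Key-timestep trajectory:
   step    t(s)  obj.x    obj.z    obj.vx   obj.vz 
     53  0.1893   +0.153  +0.016  +0.705  -0.330
    106  0.3786   +0.353  -0.078  +1.411  -0.661
    159  0.5679   +0.687  -0.235  +2.116  -0.991


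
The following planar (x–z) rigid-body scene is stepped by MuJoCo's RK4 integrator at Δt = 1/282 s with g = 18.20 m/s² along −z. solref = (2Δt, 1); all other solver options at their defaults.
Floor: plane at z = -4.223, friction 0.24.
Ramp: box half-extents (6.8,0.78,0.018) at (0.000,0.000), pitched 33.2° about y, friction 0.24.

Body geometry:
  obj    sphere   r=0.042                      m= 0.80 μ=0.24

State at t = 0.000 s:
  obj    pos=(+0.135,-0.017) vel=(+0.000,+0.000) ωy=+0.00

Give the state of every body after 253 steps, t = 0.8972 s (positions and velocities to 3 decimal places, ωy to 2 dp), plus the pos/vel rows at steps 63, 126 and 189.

State at t = 0.8972 s:
  obj    pos=(+2.533,-1.586) vel=(+5.344,-3.497) ωy=+152.02

Key-timestep trajectory:
   step    t(s)  obj.x    obj.z    obj.vx   obj.vz 
     63  0.2234   +0.284  -0.114  +1.331  -0.871
    126  0.4468   +0.730  -0.406  +2.662  -1.742
    189  0.6702   +1.473  -0.892  +3.992  -2.613


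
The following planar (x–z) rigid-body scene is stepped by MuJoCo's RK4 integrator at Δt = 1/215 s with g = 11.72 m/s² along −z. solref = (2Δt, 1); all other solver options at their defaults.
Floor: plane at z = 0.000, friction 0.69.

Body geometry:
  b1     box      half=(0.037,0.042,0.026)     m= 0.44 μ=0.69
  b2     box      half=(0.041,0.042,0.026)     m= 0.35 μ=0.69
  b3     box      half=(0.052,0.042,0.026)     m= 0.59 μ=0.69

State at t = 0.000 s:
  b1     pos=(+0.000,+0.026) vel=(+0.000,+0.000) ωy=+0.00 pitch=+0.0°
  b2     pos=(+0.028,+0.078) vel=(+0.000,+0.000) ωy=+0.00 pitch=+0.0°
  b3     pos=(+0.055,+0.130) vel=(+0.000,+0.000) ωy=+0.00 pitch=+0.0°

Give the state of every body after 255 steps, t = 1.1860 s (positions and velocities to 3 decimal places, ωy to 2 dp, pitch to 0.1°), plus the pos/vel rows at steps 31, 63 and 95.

State at t = 1.1860 s:
  b1     pos=(+0.000,+0.026) vel=(+0.000,+0.000) ωy=+0.00 pitch=+0.0°
  b2     pos=(+0.069,+0.041) vel=(+0.000,+0.000) ωy=+0.00 pitch=+90.0°
  b3     pos=(+0.226,+0.026) vel=(+0.000,+0.000) ωy=+0.00 pitch=+180.0°

Key-timestep trajectory:
   step    t(s)  b1.x    b1.z    b1.vx   b1.vz   b2.x    b2.z    b2.vx   b2.vz   b3.x    b3.z    b3.vx   b3.vz 
     31  0.1442   +0.000  +0.026  -0.001  +0.000   +0.034  +0.079  +0.106  +0.012   +0.073  +0.123  +0.280  -0.138
     63  0.2930   +0.000  +0.026  +0.000  +0.000   +0.067  +0.050  +0.279  -0.773   +0.137  +0.054  +0.583  -0.024
     95  0.4419   +0.000  +0.026  +0.000  +0.000   +0.069  +0.041  +0.000  +0.000   +0.197  +0.052  +0.434  -0.219


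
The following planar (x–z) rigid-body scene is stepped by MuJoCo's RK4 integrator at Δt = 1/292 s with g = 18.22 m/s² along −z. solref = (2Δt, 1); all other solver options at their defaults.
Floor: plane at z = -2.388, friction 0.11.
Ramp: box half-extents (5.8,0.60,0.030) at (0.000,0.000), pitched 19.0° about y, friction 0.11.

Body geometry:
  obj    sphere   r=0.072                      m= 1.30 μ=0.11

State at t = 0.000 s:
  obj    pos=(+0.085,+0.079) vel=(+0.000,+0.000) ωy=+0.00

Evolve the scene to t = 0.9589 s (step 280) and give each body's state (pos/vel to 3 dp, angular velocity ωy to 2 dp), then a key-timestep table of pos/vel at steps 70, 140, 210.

State at t = 0.9589 s:
  obj    pos=(+1.927,-0.556) vel=(+3.842,-1.323) ωy=+56.42

Key-timestep trajectory:
   step    t(s)  obj.x    obj.z    obj.vx   obj.vz 
     70  0.2397   +0.200  +0.039  +0.961  -0.331
    140  0.4795   +0.546  -0.080  +1.921  -0.661
    210  0.7192   +1.121  -0.278  +2.881  -0.992


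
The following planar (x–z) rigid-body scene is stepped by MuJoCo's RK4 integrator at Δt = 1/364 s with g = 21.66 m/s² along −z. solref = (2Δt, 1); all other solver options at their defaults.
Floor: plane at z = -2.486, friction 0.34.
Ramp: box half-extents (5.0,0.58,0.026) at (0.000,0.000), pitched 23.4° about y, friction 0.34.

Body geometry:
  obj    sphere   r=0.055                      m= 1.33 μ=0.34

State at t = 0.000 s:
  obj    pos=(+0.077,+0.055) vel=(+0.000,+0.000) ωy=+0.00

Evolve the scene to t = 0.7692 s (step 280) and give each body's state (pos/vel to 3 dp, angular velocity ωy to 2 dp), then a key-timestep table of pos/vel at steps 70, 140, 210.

State at t = 0.7692 s:
  obj    pos=(+1.745,-0.667) vel=(+4.338,-1.877) ωy=+85.93

Key-timestep trajectory:
   step    t(s)  obj.x    obj.z    obj.vx   obj.vz 
     70  0.1923   +0.181  +0.010  +1.085  -0.469
    140  0.3846   +0.494  -0.126  +2.169  -0.939
    210  0.5769   +1.016  -0.351  +3.253  -1.408


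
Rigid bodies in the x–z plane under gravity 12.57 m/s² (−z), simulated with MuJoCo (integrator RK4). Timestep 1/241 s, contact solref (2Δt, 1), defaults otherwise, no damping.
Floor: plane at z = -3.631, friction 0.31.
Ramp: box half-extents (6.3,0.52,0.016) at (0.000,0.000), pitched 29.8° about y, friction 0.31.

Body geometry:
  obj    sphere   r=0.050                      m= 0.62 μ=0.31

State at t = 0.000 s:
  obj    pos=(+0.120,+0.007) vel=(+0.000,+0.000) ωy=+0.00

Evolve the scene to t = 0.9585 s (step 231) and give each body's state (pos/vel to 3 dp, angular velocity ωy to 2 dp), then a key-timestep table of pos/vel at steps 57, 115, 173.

State at t = 0.9585 s:
  obj    pos=(+1.899,-1.011) vel=(+3.711,-2.126) ωy=+85.53

Key-timestep trajectory:
   step    t(s)  obj.x    obj.z    obj.vx   obj.vz 
     57  0.2365   +0.228  -0.055  +0.916  -0.525
    115  0.4772   +0.561  -0.245  +1.848  -1.058
    173  0.7178   +1.118  -0.564  +2.780  -1.592


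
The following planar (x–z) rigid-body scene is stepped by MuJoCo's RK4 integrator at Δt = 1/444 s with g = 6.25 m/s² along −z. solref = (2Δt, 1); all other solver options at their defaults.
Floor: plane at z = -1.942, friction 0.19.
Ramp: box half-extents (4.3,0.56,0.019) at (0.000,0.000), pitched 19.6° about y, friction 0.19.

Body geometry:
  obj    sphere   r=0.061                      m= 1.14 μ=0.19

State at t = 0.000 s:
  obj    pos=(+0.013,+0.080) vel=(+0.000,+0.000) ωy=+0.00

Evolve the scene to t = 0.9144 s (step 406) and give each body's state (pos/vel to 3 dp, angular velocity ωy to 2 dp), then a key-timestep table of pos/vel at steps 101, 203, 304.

State at t = 0.9144 s:
  obj    pos=(+0.603,-0.130) vel=(+1.290,-0.459) ωy=+22.45

Key-timestep trajectory:
   step    t(s)  obj.x    obj.z    obj.vx   obj.vz 
    101  0.2275   +0.050  +0.067  +0.321  -0.114
    203  0.4572   +0.161  +0.028  +0.645  -0.230
    304  0.6847   +0.344  -0.038  +0.966  -0.344


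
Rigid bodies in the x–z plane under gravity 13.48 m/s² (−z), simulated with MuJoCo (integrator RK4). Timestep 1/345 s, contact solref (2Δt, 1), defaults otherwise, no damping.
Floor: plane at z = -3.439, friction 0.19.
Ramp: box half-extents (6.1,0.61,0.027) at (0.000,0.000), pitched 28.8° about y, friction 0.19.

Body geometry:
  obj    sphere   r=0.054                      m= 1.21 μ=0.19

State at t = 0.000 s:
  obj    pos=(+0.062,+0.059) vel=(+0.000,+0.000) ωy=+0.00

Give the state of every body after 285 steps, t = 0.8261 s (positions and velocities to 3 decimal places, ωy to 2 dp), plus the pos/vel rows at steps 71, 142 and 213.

State at t = 0.8261 s:
  obj    pos=(+1.449,-0.704) vel=(+3.358,-1.846) ωy=+70.95

Key-timestep trajectory:
   step    t(s)  obj.x    obj.z    obj.vx   obj.vz 
     71  0.2058   +0.148  +0.011  +0.837  -0.460
    142  0.4116   +0.406  -0.131  +1.673  -0.920
    213  0.6174   +0.837  -0.368  +2.510  -1.380


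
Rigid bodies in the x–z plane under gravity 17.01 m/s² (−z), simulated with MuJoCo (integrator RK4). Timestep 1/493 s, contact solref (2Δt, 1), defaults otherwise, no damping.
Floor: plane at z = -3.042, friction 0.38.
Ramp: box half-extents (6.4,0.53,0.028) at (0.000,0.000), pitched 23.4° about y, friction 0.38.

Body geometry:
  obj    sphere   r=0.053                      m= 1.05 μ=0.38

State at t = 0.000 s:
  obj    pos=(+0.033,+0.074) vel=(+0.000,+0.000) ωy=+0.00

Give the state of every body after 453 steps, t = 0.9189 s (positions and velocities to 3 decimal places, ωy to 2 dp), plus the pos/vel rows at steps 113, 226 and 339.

State at t = 0.9189 s:
  obj    pos=(+1.903,-0.735) vel=(+4.069,-1.761) ωy=+83.65

Key-timestep trajectory:
   step    t(s)  obj.x    obj.z    obj.vx   obj.vz 
    113  0.2292   +0.149  +0.024  +1.015  -0.439
    226  0.4584   +0.498  -0.127  +2.030  -0.879
    339  0.6876   +1.080  -0.379  +3.045  -1.318


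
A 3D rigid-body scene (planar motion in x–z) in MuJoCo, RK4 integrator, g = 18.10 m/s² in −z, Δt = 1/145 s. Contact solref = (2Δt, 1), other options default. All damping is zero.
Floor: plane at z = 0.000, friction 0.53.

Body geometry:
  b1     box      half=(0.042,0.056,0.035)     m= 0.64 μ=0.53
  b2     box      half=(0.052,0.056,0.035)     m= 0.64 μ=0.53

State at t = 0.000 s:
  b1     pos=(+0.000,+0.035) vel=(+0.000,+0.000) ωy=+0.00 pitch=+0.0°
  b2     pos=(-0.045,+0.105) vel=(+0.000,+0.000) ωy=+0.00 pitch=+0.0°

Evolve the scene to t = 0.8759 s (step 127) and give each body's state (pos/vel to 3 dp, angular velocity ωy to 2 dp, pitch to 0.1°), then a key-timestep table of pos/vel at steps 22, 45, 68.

State at t = 0.8759 s:
  b1     pos=(+0.000,+0.035) vel=(+0.000,+0.000) ωy=+0.00 pitch=+0.0°
  b2     pos=(-0.094,+0.052) vel=(+0.000,+0.000) ωy=+0.00 pitch=-90.0°

Key-timestep trajectory:
   step    t(s)  b1.x    b1.z    b1.vx   b1.vz   b2.x    b2.z    b2.vx   b2.vz 
     22  0.1517   +0.000  +0.035  +0.001  +0.000   -0.058  +0.101  -0.235  -0.106
     45  0.3103   +0.000  +0.035  +0.000  +0.000   -0.110  +0.059  -0.147  +0.080
     68  0.4690   +0.000  +0.035  +0.000  +0.000   -0.091  +0.051  +0.139  +0.078


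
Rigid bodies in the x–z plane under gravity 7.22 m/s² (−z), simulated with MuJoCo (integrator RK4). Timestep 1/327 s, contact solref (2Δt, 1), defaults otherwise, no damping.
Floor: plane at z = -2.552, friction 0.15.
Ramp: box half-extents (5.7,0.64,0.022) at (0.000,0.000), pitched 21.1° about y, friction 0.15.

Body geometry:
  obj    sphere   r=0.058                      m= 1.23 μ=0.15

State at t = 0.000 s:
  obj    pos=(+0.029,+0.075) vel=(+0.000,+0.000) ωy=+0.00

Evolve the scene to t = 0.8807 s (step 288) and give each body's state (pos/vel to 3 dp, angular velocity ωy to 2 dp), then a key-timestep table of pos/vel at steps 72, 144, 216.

State at t = 0.8807 s:
  obj    pos=(+0.701,-0.185) vel=(+1.526,-0.589) ωy=+28.19

Key-timestep trajectory:
   step    t(s)  obj.x    obj.z    obj.vx   obj.vz 
     72  0.2202   +0.071  +0.058  +0.381  -0.147
    144  0.4404   +0.197  +0.010  +0.763  -0.294
    216  0.6606   +0.407  -0.071  +1.144  -0.442


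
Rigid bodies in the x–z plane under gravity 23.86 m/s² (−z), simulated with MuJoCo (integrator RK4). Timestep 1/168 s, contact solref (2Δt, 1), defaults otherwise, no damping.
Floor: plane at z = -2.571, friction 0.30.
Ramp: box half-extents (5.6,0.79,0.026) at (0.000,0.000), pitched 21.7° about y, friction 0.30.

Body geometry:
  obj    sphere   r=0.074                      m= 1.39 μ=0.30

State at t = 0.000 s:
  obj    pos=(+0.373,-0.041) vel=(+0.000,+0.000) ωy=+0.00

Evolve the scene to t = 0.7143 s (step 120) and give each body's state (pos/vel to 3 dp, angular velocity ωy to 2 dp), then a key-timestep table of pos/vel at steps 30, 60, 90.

State at t = 0.7143 s:
  obj    pos=(+1.867,-0.635) vel=(+4.182,-1.664) ωy=+60.81

Key-timestep trajectory:
   step    t(s)  obj.x    obj.z    obj.vx   obj.vz 
     30  0.1786   +0.466  -0.078  +1.046  -0.416
     60  0.3571   +0.747  -0.189  +2.091  -0.832
     90  0.5357   +1.213  -0.375  +3.137  -1.248


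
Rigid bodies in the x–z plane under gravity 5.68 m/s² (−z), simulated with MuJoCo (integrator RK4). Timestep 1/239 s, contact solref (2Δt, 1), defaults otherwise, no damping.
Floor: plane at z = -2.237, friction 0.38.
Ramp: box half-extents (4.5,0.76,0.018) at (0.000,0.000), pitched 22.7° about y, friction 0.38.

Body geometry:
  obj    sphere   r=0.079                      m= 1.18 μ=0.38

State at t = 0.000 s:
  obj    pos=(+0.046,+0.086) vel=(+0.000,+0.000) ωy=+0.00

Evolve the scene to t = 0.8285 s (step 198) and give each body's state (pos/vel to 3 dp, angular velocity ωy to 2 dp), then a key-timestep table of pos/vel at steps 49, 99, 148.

State at t = 0.8285 s:
  obj    pos=(+0.542,-0.121) vel=(+1.197,-0.501) ωy=+16.42

Key-timestep trajectory:
   step    t(s)  obj.x    obj.z    obj.vx   obj.vz 
     49  0.2050   +0.076  +0.073  +0.296  -0.124
     99  0.4142   +0.170  +0.034  +0.598  -0.250
    148  0.6192   +0.323  -0.030  +0.895  -0.374


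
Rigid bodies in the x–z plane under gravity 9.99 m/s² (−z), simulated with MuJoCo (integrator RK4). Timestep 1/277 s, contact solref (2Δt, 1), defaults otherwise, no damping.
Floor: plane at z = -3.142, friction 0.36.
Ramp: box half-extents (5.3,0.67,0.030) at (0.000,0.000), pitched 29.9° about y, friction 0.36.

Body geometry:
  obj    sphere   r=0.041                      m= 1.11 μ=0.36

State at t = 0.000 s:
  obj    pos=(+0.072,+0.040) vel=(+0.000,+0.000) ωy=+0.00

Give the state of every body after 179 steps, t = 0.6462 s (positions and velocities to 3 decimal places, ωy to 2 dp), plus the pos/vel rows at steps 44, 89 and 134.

State at t = 0.6462 s:
  obj    pos=(+0.716,-0.330) vel=(+1.993,-1.146) ωy=+56.05

Key-timestep trajectory:
   step    t(s)  obj.x    obj.z    obj.vx   obj.vz 
     44  0.1588   +0.111  +0.018  +0.490  -0.282
     89  0.3213   +0.231  -0.051  +0.991  -0.570
    134  0.4838   +0.433  -0.167  +1.492  -0.858


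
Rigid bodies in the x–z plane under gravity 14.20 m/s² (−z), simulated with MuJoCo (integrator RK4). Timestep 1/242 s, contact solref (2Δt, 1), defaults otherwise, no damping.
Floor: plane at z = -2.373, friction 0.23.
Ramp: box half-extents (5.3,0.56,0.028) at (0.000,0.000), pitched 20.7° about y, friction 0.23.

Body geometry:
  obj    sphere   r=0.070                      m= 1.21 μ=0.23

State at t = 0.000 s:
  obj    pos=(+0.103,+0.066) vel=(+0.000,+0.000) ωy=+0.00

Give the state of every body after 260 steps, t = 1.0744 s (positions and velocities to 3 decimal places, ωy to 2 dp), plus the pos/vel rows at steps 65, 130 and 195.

State at t = 1.0744 s:
  obj    pos=(+2.039,-0.666) vel=(+3.603,-1.362) ωy=+55.02

Key-timestep trajectory:
   step    t(s)  obj.x    obj.z    obj.vx   obj.vz 
     65  0.2686   +0.224  +0.020  +0.901  -0.340
    130  0.5372   +0.587  -0.117  +1.802  -0.681
    195  0.8058   +1.192  -0.346  +2.703  -1.021


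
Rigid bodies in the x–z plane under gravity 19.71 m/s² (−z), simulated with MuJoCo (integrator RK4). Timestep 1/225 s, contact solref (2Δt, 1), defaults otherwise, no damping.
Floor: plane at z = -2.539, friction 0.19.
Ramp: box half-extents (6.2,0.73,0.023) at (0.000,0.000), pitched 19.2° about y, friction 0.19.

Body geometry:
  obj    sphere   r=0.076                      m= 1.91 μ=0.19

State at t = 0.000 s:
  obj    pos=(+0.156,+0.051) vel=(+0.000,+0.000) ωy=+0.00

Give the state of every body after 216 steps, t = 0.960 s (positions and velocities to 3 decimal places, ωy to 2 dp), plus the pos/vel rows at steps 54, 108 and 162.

State at t = 0.960 s:
  obj    pos=(+2.171,-0.651) vel=(+4.198,-1.462) ωy=+58.47

Key-timestep trajectory:
   step    t(s)  obj.x    obj.z    obj.vx   obj.vz 
     54  0.2400   +0.282  +0.007  +1.049  -0.365
    108  0.4800   +0.660  -0.125  +2.099  -0.731
    162  0.7200   +1.289  -0.344  +3.148  -1.096


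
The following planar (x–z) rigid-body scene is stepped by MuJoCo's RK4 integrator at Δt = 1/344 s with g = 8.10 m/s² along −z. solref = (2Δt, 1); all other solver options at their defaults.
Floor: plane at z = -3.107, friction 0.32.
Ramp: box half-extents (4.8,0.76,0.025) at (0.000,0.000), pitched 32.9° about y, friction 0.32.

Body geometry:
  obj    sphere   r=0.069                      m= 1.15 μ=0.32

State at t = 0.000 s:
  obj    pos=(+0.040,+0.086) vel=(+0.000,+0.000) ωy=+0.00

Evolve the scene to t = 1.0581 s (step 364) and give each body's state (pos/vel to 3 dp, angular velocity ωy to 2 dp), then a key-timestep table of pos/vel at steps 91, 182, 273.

State at t = 1.0581 s:
  obj    pos=(+1.517,-0.870) vel=(+2.792,-1.806) ωy=+48.19

Key-timestep trajectory:
   step    t(s)  obj.x    obj.z    obj.vx   obj.vz 
     91  0.2645   +0.132  +0.026  +0.698  -0.452
    182  0.5291   +0.409  -0.153  +1.396  -0.903
    273  0.7936   +0.871  -0.452  +2.094  -1.355


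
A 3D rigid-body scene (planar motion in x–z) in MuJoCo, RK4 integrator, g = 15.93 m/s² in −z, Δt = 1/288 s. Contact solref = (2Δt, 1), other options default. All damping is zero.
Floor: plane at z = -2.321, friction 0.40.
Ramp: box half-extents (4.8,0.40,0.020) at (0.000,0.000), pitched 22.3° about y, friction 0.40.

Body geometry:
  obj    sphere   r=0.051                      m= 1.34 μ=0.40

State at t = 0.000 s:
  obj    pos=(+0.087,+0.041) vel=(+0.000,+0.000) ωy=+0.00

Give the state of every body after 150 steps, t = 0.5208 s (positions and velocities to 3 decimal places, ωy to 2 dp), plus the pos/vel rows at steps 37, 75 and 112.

State at t = 0.5208 s:
  obj    pos=(+0.629,-0.181) vel=(+2.081,-0.853) ωy=+44.08

Key-timestep trajectory:
   step    t(s)  obj.x    obj.z    obj.vx   obj.vz 
     37  0.1285   +0.120  +0.028  +0.513  -0.211
     75  0.2604   +0.223  -0.015  +1.040  -0.427
    112  0.3889   +0.389  -0.083  +1.554  -0.637


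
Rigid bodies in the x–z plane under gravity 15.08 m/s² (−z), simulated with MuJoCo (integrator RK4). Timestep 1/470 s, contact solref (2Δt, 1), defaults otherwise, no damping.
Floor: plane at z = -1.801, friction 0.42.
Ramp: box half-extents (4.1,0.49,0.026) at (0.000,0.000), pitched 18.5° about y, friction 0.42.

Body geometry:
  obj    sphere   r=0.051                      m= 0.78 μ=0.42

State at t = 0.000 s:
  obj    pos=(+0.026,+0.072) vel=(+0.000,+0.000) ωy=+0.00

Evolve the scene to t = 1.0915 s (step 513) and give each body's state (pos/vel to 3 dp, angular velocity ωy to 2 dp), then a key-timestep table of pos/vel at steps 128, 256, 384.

State at t = 1.0915 s:
  obj    pos=(+1.957,-0.574) vel=(+3.538,-1.184) ωy=+73.14

Key-timestep trajectory:
   step    t(s)  obj.x    obj.z    obj.vx   obj.vz 
    128  0.2723   +0.146  +0.032  +0.883  -0.295
    256  0.5447   +0.507  -0.088  +1.765  -0.591
    384  0.8170   +1.108  -0.290  +2.648  -0.886


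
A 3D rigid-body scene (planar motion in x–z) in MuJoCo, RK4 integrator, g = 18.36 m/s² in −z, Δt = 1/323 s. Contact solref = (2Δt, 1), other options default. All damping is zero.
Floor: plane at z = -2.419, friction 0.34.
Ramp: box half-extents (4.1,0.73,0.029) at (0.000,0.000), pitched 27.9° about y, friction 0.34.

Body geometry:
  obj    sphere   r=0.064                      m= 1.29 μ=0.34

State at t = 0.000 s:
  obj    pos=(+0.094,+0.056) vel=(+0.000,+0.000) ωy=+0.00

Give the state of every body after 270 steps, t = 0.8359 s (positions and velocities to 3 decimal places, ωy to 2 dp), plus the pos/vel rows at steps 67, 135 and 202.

State at t = 0.8359 s:
  obj    pos=(+1.989,-0.948) vel=(+4.533,-2.400) ωy=+80.14

Key-timestep trajectory:
   step    t(s)  obj.x    obj.z    obj.vx   obj.vz 
     67  0.2074   +0.211  -0.006  +1.125  -0.596
    135  0.4180   +0.568  -0.195  +2.267  -1.200
    202  0.6254   +1.155  -0.506  +3.392  -1.796


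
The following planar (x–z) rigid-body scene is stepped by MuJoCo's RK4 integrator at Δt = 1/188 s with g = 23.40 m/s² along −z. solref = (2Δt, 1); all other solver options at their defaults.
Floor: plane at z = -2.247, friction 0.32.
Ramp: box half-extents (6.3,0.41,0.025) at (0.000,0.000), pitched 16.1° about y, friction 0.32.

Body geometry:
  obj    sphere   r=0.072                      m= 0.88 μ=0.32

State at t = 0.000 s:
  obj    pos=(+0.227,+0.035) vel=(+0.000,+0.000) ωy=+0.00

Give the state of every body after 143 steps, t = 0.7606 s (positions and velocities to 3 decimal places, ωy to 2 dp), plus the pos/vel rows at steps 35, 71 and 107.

State at t = 0.7606 s:
  obj    pos=(+1.515,-0.336) vel=(+3.387,-0.978) ωy=+48.96

Key-timestep trajectory:
   step    t(s)  obj.x    obj.z    obj.vx   obj.vz 
     35  0.1862   +0.304  +0.013  +0.829  -0.239
     71  0.3777   +0.545  -0.056  +1.682  -0.485
    107  0.5691   +0.948  -0.173  +2.535  -0.732


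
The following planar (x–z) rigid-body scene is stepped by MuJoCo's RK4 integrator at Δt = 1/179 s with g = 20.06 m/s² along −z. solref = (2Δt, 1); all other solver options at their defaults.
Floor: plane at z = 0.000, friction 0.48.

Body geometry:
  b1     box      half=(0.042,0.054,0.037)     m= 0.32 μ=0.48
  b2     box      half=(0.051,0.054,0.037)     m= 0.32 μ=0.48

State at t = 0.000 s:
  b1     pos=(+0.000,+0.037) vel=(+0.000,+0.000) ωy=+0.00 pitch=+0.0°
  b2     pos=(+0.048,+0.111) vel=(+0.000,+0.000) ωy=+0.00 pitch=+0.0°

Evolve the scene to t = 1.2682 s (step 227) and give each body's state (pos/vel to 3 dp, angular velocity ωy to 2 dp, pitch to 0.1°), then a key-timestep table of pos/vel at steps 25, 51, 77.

State at t = 1.2682 s:
  b1     pos=(+0.000,+0.037) vel=(+0.000,+0.000) ωy=+0.00 pitch=+0.0°
  b2     pos=(+0.098,+0.051) vel=(+0.000,+0.000) ωy=+0.00 pitch=+90.0°

Key-timestep trajectory:
   step    t(s)  b1.x    b1.z    b1.vx   b1.vz   b2.x    b2.z    b2.vx   b2.vz 
     25  0.1397   +0.000  +0.037  +0.000  +0.000   +0.069  +0.100  +0.350  -0.341
     51  0.2849   +0.000  +0.037  +0.000  +0.000   +0.120  +0.061  +0.106  +0.030
     77  0.4302   +0.000  +0.037  +0.000  +0.000   +0.098  +0.051  -0.394  -0.272


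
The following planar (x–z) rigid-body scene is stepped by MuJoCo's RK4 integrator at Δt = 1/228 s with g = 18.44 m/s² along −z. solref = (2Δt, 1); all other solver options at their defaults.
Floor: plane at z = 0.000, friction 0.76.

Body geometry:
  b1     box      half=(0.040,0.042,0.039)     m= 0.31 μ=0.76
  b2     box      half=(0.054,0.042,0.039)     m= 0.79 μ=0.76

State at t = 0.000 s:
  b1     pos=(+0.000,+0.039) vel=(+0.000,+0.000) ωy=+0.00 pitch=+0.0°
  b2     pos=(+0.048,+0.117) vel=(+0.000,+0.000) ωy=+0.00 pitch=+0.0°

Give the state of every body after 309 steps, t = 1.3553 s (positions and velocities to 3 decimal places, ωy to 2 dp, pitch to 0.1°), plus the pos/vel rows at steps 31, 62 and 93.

State at t = 1.3553 s:
  b1     pos=(+0.000,+0.039) vel=(+0.000,+0.000) ωy=+0.00 pitch=+0.0°
  b2     pos=(+0.098,+0.054) vel=(+0.000,+0.000) ωy=+0.00 pitch=+90.0°

Key-timestep trajectory:
   step    t(s)  b1.x    b1.z    b1.vx   b1.vz   b2.x    b2.z    b2.vx   b2.vz 
     31  0.1360   +0.000  +0.039  -0.001  +0.000   +0.069  +0.105  +0.338  -0.350
     62  0.2719   +0.000  +0.039  +0.000  +0.000   +0.115  +0.063  +0.108  +0.038
     93  0.4079   +0.000  +0.039  +0.000  +0.000   +0.095  +0.055  -0.068  +0.116


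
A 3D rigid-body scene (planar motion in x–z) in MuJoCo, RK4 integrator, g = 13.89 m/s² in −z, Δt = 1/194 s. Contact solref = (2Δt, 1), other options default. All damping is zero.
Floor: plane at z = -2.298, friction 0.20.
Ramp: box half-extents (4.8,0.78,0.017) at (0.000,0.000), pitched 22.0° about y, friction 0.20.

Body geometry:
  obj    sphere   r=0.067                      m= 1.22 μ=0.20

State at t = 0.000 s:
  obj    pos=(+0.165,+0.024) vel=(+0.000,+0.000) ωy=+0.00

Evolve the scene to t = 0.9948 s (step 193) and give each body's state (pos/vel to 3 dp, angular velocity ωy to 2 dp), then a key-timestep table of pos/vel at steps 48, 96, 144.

State at t = 0.9948 s:
  obj    pos=(+1.871,-0.665) vel=(+3.428,-1.385) ωy=+55.17

Key-timestep trajectory:
   step    t(s)  obj.x    obj.z    obj.vx   obj.vz 
     48  0.2474   +0.271  -0.019  +0.853  -0.345
     96  0.4948   +0.587  -0.147  +1.705  -0.689
    144  0.7423   +1.114  -0.360  +2.558  -1.034


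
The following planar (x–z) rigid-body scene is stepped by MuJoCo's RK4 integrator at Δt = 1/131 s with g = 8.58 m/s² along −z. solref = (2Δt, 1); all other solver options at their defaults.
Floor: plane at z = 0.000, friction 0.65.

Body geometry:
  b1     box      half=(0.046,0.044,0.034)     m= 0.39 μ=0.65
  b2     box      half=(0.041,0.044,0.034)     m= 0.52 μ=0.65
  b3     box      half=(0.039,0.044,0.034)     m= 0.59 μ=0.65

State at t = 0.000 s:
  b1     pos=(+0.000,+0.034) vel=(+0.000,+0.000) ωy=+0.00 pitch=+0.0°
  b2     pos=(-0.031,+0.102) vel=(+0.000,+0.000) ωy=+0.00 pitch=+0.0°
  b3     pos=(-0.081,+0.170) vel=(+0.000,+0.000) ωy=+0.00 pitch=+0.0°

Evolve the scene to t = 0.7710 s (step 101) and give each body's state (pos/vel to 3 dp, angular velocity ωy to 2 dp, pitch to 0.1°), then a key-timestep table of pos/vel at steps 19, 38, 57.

State at t = 0.7710 s:
  b1     pos=(+0.000,+0.034) vel=(+0.000,+0.000) ωy=+0.00 pitch=+0.0°
  b2     pos=(-0.031,+0.102) vel=(+0.000,+0.000) ωy=+0.00 pitch=+0.0°
  b3     pos=(-0.117,+0.039) vel=(+0.000,+0.000) ωy=+0.00 pitch=-90.0°

Key-timestep trajectory:
   step    t(s)  b1.x    b1.z    b1.vx   b1.vz   b2.x    b2.z    b2.vx   b2.vz   b3.x    b3.z    b3.vx   b3.vz 
     19  0.1450   +0.000  +0.034  +0.000  +0.000   -0.032  +0.102  +0.001  +0.001   -0.097  +0.162  -0.213  -0.174
     38  0.2901   +0.000  +0.034  +0.000  +0.000   -0.031  +0.102  -0.001  +0.000   -0.130  +0.064  -0.233  -1.288
     57  0.4351   +0.000  +0.034  +0.000  +0.000   -0.031  +0.102  +0.000  +0.000   -0.115  +0.039  -0.026  +0.024


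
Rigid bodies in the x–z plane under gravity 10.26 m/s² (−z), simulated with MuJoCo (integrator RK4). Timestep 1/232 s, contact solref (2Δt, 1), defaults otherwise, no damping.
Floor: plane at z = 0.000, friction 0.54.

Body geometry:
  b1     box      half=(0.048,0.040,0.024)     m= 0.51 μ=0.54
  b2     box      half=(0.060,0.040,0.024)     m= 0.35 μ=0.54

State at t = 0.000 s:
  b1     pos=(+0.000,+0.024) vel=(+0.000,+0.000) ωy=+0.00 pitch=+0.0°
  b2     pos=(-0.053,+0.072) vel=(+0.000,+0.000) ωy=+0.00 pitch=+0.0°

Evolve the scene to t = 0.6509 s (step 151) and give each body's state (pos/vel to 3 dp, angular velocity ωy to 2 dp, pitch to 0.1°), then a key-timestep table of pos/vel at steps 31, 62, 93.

State at t = 0.6509 s:
  b1     pos=(+0.000,+0.024) vel=(+0.000,+0.000) ωy=+0.00 pitch=+0.0°
  b2     pos=(-0.070,+0.060) vel=(+0.000,+0.000) ωy=+0.01 pitch=-46.1°

Key-timestep trajectory:
   step    t(s)  b1.x    b1.z    b1.vx   b1.vz   b2.x    b2.z    b2.vx   b2.vz 
     31  0.1336   +0.000  +0.024  +0.000  +0.000   -0.059  +0.070  -0.106  -0.053
     62  0.2672   +0.000  +0.024  +0.000  +0.000   -0.077  +0.063  -0.073  +0.020
     93  0.4009   +0.000  +0.024  +0.000  +0.000   -0.073  +0.062  +0.150  -0.041


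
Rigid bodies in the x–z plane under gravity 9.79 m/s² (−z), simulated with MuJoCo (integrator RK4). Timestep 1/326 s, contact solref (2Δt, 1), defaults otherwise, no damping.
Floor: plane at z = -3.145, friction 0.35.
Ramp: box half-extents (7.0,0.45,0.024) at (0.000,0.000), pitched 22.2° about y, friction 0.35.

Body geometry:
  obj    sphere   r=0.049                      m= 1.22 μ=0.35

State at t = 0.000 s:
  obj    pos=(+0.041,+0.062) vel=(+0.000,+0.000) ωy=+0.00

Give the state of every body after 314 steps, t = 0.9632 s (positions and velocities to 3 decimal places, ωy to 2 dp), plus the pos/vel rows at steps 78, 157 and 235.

State at t = 0.9632 s:
  obj    pos=(+1.176,-0.401) vel=(+2.356,-0.962) ωy=+51.93

Key-timestep trajectory:
   step    t(s)  obj.x    obj.z    obj.vx   obj.vz 
     78  0.2393   +0.111  +0.034  +0.585  -0.239
    157  0.4816   +0.325  -0.054  +1.178  -0.481
    235  0.7209   +0.677  -0.197  +1.764  -0.720


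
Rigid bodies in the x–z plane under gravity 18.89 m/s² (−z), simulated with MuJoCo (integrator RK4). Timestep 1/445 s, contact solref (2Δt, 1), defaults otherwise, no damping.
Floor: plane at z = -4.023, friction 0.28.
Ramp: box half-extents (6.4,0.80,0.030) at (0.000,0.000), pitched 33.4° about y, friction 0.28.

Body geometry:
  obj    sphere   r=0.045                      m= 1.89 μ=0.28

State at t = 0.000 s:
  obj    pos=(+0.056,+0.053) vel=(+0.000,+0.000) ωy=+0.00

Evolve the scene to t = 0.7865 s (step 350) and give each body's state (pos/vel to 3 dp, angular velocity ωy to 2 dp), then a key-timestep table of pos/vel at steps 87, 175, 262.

State at t = 0.7865 s:
  obj    pos=(+1.974,-1.212) vel=(+4.877,-3.216) ωy=+129.80

Key-timestep trajectory:
   step    t(s)  obj.x    obj.z    obj.vx   obj.vz 
     87  0.1955   +0.175  -0.025  +1.213  -0.800
    175  0.3933   +0.536  -0.263  +2.439  -1.608
    262  0.5888   +1.131  -0.656  +3.651  -2.407


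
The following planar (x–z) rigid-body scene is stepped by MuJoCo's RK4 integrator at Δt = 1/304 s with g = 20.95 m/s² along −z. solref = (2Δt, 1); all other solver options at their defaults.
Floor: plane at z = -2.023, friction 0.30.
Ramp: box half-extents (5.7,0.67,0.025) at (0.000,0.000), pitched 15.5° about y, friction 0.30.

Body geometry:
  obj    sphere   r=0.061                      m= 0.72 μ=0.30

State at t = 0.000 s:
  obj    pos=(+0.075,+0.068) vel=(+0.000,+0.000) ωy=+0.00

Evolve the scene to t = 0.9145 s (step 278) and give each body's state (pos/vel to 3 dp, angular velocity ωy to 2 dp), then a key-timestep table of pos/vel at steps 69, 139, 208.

State at t = 0.9145 s:
  obj    pos=(+1.686,-0.378) vel=(+3.524,-0.977) ωy=+59.94

Key-timestep trajectory:
   step    t(s)  obj.x    obj.z    obj.vx   obj.vz 
     69  0.2270   +0.174  +0.041  +0.875  -0.243
    139  0.4572   +0.478  -0.043  +1.762  -0.489
    208  0.6842   +0.977  -0.182  +2.637  -0.731


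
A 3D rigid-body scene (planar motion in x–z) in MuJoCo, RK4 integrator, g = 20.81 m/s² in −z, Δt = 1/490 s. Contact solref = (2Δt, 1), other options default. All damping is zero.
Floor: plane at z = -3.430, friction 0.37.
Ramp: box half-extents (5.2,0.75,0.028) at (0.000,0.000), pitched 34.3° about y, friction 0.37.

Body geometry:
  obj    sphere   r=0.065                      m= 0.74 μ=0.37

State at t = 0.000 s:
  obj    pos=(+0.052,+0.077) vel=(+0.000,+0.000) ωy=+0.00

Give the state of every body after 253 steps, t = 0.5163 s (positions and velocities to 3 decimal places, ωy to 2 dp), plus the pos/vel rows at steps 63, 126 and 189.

State at t = 0.5163 s:
  obj    pos=(+0.975,-0.552) vel=(+3.573,-2.437) ωy=+66.53

Key-timestep trajectory:
   step    t(s)  obj.x    obj.z    obj.vx   obj.vz 
     63  0.1286   +0.109  +0.038  +0.890  -0.607
    126  0.2571   +0.281  -0.079  +1.780  -1.214
    189  0.3857   +0.567  -0.274  +2.669  -1.821


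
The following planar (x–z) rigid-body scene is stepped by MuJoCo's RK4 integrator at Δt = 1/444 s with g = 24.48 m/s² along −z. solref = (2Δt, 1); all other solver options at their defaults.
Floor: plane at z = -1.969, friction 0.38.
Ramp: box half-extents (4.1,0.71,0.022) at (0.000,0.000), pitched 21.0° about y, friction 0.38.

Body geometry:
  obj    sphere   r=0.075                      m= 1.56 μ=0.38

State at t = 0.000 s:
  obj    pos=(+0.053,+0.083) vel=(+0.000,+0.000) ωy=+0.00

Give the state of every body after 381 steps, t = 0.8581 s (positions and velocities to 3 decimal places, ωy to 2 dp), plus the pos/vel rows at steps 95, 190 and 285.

State at t = 0.8581 s:
  obj    pos=(+2.207,-0.743) vel=(+5.020,-1.927) ωy=+71.69

Key-timestep trajectory:
   step    t(s)  obj.x    obj.z    obj.vx   obj.vz 
     95  0.2140   +0.187  +0.032  +1.252  -0.481
    190  0.4279   +0.589  -0.122  +2.504  -0.961
    285  0.6419   +1.258  -0.379  +3.755  -1.441


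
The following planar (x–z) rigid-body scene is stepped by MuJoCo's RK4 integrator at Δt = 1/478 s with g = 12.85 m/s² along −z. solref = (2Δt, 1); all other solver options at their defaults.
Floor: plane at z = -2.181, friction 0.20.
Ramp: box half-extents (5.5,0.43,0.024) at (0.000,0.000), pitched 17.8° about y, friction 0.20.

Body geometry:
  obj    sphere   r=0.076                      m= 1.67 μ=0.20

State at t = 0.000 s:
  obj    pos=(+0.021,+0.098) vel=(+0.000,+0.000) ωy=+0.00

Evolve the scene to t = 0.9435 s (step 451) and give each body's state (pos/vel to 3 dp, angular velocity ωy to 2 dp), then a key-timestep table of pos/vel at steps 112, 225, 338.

State at t = 0.9435 s:
  obj    pos=(+1.210,-0.284) vel=(+2.521,-0.809) ωy=+34.83

Key-timestep trajectory:
   step    t(s)  obj.x    obj.z    obj.vx   obj.vz 
    112  0.2343   +0.094  +0.075  +0.626  -0.201
    225  0.4707   +0.317  +0.003  +1.258  -0.404
    338  0.7071   +0.689  -0.116  +1.889  -0.607


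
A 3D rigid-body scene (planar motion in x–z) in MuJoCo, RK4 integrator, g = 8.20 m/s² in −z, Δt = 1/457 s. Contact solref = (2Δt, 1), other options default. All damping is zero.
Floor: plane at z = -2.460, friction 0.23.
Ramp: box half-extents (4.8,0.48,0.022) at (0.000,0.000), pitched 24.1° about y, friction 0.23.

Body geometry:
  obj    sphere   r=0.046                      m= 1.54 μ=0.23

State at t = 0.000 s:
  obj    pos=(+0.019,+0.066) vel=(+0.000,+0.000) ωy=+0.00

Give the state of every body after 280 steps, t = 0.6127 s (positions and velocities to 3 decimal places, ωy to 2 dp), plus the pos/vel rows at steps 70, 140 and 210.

State at t = 0.6127 s:
  obj    pos=(+0.429,-0.117) vel=(+1.338,-0.598) ωy=+31.85

Key-timestep trajectory:
   step    t(s)  obj.x    obj.z    obj.vx   obj.vz 
     70  0.1532   +0.045  +0.055  +0.334  -0.150
    140  0.3063   +0.121  +0.020  +0.669  -0.299
    210  0.4595   +0.250  -0.037  +1.003  -0.449


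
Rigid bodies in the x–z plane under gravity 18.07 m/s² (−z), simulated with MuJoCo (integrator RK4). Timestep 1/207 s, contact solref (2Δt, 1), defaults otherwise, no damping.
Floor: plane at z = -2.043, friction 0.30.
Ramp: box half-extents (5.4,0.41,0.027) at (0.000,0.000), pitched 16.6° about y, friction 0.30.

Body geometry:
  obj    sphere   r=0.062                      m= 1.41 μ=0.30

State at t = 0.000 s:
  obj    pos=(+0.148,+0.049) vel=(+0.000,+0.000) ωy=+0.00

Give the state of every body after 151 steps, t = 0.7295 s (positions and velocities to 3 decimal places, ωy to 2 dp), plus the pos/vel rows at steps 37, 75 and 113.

State at t = 0.7295 s:
  obj    pos=(+1.088,-0.232) vel=(+2.578,-0.768) ωy=+43.38

Key-timestep trajectory:
   step    t(s)  obj.x    obj.z    obj.vx   obj.vz 
     37  0.1787   +0.204  +0.032  +0.632  -0.188
     75  0.3623   +0.380  -0.020  +1.280  -0.382
    113  0.5459   +0.675  -0.108  +1.929  -0.575


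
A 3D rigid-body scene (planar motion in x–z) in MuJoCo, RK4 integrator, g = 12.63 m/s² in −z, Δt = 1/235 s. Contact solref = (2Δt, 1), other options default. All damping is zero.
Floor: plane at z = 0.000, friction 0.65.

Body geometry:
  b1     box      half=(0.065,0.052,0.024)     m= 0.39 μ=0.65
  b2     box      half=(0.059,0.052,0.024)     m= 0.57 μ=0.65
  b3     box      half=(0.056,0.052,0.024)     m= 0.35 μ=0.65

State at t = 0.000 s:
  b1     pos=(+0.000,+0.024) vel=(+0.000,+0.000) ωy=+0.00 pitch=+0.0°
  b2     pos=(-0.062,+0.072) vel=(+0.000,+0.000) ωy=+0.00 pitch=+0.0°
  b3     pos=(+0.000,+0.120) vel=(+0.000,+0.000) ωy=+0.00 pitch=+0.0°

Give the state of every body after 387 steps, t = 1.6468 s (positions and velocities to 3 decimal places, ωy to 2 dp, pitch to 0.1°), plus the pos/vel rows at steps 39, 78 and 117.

State at t = 1.6468 s:
  b1     pos=(+0.000,+0.024) vel=(+0.000,+0.000) ωy=+0.00 pitch=+0.0°
  b2     pos=(-0.062,+0.072) vel=(+0.000,+0.000) ωy=+0.00 pitch=+0.0°
  b3     pos=(+0.137,+0.024) vel=(+0.000,+0.000) ωy=+0.00 pitch=+180.0°

Key-timestep trajectory:
   step    t(s)  b1.x    b1.z    b1.vx   b1.vz   b2.x    b2.z    b2.vx   b2.vz   b3.x    b3.z    b3.vx   b3.vz 
     39  0.1660   +0.000  +0.024  +0.000  +0.000   -0.062  +0.072  +0.000  +0.000   +0.009  +0.117  +0.142  -0.079
     78  0.3319   +0.000  +0.024  +0.000  +0.000   -0.062  +0.072  +0.000  +0.000   +0.042  +0.108  +0.232  -0.035
    117  0.4979   +0.000  +0.024  +0.000  +0.000   -0.062  +0.072  +0.000  +0.000   +0.095  +0.096  +0.427  -0.259


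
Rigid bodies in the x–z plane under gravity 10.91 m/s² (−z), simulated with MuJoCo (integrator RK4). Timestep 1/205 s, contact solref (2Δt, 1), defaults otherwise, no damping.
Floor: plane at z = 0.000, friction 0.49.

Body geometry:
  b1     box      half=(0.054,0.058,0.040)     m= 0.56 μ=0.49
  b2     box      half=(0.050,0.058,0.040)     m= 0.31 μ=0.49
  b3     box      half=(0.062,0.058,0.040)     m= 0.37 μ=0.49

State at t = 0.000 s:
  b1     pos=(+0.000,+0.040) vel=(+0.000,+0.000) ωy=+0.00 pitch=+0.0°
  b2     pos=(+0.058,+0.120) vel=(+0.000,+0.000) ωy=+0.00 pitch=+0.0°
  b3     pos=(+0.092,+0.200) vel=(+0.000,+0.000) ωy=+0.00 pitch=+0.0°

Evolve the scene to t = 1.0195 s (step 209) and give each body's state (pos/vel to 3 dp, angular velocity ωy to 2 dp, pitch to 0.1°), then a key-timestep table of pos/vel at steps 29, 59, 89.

State at t = 1.0195 s:
  b1     pos=(+0.000,+0.040) vel=(+0.000,+0.000) ωy=+0.00 pitch=+0.0°
  b2     pos=(+0.108,+0.050) vel=(+0.000,+0.000) ωy=+0.00 pitch=+90.0°
  b3     pos=(+0.334,+0.040) vel=(+0.000,+0.000) ωy=+0.00 pitch=+180.0°

Key-timestep trajectory:
   step    t(s)  b1.x    b1.z    b1.vx   b1.vz   b2.x    b2.z    b2.vx   b2.vz   b3.x    b3.z    b3.vx   b3.vz 
     29  0.1415   +0.000  +0.040  -0.001  +0.000   +0.068  +0.118  +0.155  -0.054   +0.121  +0.186  +0.438  -0.270
     59  0.2878   +0.000  +0.040  +0.000  +0.000   +0.102  +0.066  +0.271  -0.962   +0.205  +0.066  +0.808  -0.200
     89  0.4341   +0.000  +0.040  +0.000  +0.000   +0.108  +0.050  +0.000  +0.000   +0.288  +0.070  +0.523  -0.156
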